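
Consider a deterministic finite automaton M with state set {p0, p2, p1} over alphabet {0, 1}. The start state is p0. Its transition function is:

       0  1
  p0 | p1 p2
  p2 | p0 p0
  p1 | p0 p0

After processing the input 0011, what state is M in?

p0 → p1 → p0 → p2 → p0

p0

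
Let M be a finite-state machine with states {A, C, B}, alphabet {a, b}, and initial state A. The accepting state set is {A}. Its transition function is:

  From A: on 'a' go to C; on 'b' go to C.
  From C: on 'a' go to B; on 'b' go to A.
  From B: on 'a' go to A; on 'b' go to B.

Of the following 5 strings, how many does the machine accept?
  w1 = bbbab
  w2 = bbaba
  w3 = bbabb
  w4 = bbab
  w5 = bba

1

w1:
  start at A
  read 'b': A → C
  read 'b': C → A
  read 'b': A → C
  read 'a': C → B
  read 'b': B → B
  end B, rejected
w2:
  start at A
  read 'b': A → C
  read 'b': C → A
  read 'a': A → C
  read 'b': C → A
  read 'a': A → C
  end C, rejected
w3:
  start at A
  read 'b': A → C
  read 'b': C → A
  read 'a': A → C
  read 'b': C → A
  read 'b': A → C
  end C, rejected
w4:
  start at A
  read 'b': A → C
  read 'b': C → A
  read 'a': A → C
  read 'b': C → A
  end A, accepted
w5:
  start at A
  read 'b': A → C
  read 'b': C → A
  read 'a': A → C
  end C, rejected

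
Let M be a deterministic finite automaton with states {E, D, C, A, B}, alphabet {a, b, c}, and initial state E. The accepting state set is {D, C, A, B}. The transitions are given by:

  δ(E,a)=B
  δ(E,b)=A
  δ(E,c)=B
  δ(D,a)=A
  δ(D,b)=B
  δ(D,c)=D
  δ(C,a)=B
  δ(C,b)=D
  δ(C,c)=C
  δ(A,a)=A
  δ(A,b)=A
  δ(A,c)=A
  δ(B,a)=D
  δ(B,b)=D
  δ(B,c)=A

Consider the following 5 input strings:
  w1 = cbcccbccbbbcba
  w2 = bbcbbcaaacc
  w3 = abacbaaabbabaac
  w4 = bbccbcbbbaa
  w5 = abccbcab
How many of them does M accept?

5

w1: E → B → D → D → D → D → B → A → A → A → A → A → A → A → A  → end A, accepted
w2: E → A → A → A → A → A → A → A → A → A → A → A  → end A, accepted
w3: E → B → D → A → A → A → A → A → A → A → A → A → A → A → A → A  → end A, accepted
w4: E → A → A → A → A → A → A → A → A → A → A → A  → end A, accepted
w5: E → B → D → D → D → B → A → A → A  → end A, accepted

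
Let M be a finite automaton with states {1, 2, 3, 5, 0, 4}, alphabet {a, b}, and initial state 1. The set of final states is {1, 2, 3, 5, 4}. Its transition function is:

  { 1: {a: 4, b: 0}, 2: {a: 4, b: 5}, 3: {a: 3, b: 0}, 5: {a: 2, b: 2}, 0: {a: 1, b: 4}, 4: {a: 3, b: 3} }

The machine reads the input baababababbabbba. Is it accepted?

Yes

1 → 0 → 1 → 4 → 3 → 3 → 0 → 1 → 0 → 1 → 0 → 4 → 3 → 0 → 4 → 3 → 3
End state 3 is accepting.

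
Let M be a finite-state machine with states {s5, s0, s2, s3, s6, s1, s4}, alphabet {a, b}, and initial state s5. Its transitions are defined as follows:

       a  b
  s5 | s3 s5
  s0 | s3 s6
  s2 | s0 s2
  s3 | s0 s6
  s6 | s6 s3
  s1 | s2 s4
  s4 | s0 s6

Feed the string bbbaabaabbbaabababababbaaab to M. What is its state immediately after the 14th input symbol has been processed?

s6

start at s5
read 'b': s5 → s5
read 'b': s5 → s5
read 'b': s5 → s5
read 'a': s5 → s3
read 'a': s3 → s0
read 'b': s0 → s6
read 'a': s6 → s6
read 'a': s6 → s6
read 'b': s6 → s3
read 'b': s3 → s6
read 'b': s6 → s3
read 'a': s3 → s0
read 'a': s0 → s3
read 'b': s3 → s6
After 14 symbols: s6.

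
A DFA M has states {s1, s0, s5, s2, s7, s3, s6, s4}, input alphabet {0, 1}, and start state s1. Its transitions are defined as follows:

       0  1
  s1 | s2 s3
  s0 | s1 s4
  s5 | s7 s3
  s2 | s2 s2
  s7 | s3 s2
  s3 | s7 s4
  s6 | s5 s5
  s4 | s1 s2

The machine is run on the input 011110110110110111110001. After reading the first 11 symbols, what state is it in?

s2

start at s1
read '0': s1 → s2
read '1': s2 → s2
read '1': s2 → s2
read '1': s2 → s2
read '1': s2 → s2
read '0': s2 → s2
read '1': s2 → s2
read '1': s2 → s2
read '0': s2 → s2
read '1': s2 → s2
read '1': s2 → s2
After 11 symbols: s2.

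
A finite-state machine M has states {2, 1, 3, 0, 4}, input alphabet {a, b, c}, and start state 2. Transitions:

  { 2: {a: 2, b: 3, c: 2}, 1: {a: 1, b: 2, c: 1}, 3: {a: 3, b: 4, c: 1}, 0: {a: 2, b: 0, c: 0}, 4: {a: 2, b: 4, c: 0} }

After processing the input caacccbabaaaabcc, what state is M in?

1

start at 2
read 'c': 2 → 2
read 'a': 2 → 2
read 'a': 2 → 2
read 'c': 2 → 2
read 'c': 2 → 2
read 'c': 2 → 2
read 'b': 2 → 3
read 'a': 3 → 3
read 'b': 3 → 4
read 'a': 4 → 2
read 'a': 2 → 2
read 'a': 2 → 2
read 'a': 2 → 2
read 'b': 2 → 3
read 'c': 3 → 1
read 'c': 1 → 1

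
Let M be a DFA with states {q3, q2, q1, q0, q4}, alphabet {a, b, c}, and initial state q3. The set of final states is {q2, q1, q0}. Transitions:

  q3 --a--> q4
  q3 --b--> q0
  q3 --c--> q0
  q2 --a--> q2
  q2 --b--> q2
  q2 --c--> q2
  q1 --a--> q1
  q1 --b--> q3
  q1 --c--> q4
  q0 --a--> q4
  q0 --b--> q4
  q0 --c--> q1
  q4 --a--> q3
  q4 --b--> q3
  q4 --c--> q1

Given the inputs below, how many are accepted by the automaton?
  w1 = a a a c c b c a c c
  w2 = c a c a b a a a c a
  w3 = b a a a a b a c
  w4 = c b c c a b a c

w1: Trace: q3 -a-> q4 -a-> q3 -a-> q4 -c-> q1 -c-> q4 -b-> q3 -c-> q0 -a-> q4 -c-> q1 -c-> q4  → end q4, rejected
w2: Trace: q3 -c-> q0 -a-> q4 -c-> q1 -a-> q1 -b-> q3 -a-> q4 -a-> q3 -a-> q4 -c-> q1 -a-> q1  → end q1, accepted
w3: Trace: q3 -b-> q0 -a-> q4 -a-> q3 -a-> q4 -a-> q3 -b-> q0 -a-> q4 -c-> q1  → end q1, accepted
w4: Trace: q3 -c-> q0 -b-> q4 -c-> q1 -c-> q4 -a-> q3 -b-> q0 -a-> q4 -c-> q1  → end q1, accepted

3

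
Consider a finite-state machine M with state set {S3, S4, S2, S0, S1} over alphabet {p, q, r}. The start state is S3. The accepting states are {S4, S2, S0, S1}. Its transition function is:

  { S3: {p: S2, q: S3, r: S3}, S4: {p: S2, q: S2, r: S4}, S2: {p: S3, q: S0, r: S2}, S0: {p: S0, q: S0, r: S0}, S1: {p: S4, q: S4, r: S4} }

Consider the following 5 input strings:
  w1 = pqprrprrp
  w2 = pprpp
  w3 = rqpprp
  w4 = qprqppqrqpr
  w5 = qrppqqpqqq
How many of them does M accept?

4

w1:
  start at S3
  read 'p': S3 → S2
  read 'q': S2 → S0
  read 'p': S0 → S0
  read 'r': S0 → S0
  read 'r': S0 → S0
  read 'p': S0 → S0
  read 'r': S0 → S0
  read 'r': S0 → S0
  read 'p': S0 → S0
  end S0, accepted
w2:
  start at S3
  read 'p': S3 → S2
  read 'p': S2 → S3
  read 'r': S3 → S3
  read 'p': S3 → S2
  read 'p': S2 → S3
  end S3, rejected
w3:
  start at S3
  read 'r': S3 → S3
  read 'q': S3 → S3
  read 'p': S3 → S2
  read 'p': S2 → S3
  read 'r': S3 → S3
  read 'p': S3 → S2
  end S2, accepted
w4:
  start at S3
  read 'q': S3 → S3
  read 'p': S3 → S2
  read 'r': S2 → S2
  read 'q': S2 → S0
  read 'p': S0 → S0
  read 'p': S0 → S0
  read 'q': S0 → S0
  read 'r': S0 → S0
  read 'q': S0 → S0
  read 'p': S0 → S0
  read 'r': S0 → S0
  end S0, accepted
w5:
  start at S3
  read 'q': S3 → S3
  read 'r': S3 → S3
  read 'p': S3 → S2
  read 'p': S2 → S3
  read 'q': S3 → S3
  read 'q': S3 → S3
  read 'p': S3 → S2
  read 'q': S2 → S0
  read 'q': S0 → S0
  read 'q': S0 → S0
  end S0, accepted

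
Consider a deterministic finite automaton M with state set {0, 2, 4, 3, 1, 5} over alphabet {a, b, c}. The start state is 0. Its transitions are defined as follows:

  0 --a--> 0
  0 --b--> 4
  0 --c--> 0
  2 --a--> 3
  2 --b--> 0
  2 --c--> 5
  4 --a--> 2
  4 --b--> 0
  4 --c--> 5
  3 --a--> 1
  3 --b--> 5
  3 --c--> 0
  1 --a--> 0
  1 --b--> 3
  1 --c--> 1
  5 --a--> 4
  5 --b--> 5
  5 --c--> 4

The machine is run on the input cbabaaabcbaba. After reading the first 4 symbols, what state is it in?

0

Trace: 0 -c-> 0 -b-> 4 -a-> 2 -b-> 0
After 4 symbols: 0.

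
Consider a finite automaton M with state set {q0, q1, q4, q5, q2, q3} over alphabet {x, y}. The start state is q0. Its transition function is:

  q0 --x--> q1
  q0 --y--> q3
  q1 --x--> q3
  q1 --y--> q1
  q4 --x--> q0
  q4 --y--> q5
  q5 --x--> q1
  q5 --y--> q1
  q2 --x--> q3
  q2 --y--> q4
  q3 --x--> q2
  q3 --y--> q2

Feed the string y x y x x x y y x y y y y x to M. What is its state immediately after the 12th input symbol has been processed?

q4

Trace: q0 -y-> q3 -x-> q2 -y-> q4 -x-> q0 -x-> q1 -x-> q3 -y-> q2 -y-> q4 -x-> q0 -y-> q3 -y-> q2 -y-> q4
After 12 symbols: q4.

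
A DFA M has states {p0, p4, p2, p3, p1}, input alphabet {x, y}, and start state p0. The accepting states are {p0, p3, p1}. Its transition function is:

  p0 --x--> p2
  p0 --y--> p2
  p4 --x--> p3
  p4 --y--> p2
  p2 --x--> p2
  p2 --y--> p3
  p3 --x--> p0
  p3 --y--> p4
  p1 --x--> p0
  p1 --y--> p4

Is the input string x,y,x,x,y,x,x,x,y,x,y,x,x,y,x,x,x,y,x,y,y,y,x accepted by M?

Trace: p0 -x-> p2 -y-> p3 -x-> p0 -x-> p2 -y-> p3 -x-> p0 -x-> p2 -x-> p2 -y-> p3 -x-> p0 -y-> p2 -x-> p2 -x-> p2 -y-> p3 -x-> p0 -x-> p2 -x-> p2 -y-> p3 -x-> p0 -y-> p2 -y-> p3 -y-> p4 -x-> p3
End state p3 is accepting.

Yes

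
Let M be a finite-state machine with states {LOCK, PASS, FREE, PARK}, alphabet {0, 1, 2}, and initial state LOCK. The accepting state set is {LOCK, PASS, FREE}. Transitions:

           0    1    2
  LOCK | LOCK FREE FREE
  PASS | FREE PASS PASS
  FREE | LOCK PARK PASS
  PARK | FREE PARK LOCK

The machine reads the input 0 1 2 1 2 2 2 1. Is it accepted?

Yes

LOCK → LOCK → FREE → PASS → PASS → PASS → PASS → PASS → PASS
End state PASS is accepting.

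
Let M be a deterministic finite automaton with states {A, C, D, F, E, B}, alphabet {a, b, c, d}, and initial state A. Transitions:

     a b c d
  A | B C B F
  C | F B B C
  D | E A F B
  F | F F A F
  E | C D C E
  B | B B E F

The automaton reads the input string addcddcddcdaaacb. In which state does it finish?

A → B → F → F → A → F → F → A → F → F → A → F → F → F → F → A → C

C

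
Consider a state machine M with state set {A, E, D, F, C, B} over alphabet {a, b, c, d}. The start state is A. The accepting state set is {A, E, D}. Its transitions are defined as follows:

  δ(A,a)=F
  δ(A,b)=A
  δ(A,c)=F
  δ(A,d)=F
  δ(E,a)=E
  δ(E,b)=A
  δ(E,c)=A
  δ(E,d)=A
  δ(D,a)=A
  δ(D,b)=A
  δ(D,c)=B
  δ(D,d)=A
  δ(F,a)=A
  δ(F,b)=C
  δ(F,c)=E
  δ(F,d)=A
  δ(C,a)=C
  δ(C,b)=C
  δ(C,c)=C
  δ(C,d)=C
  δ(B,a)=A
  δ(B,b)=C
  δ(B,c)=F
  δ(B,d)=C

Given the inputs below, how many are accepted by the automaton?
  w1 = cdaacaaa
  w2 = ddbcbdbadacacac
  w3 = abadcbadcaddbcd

w1: A → F → A → F → A → F → A → F → A  → end A, accepted
w2: A → F → A → A → F → C → C → C → C → C → C → C → C → C → C → C  → end C, rejected
w3: A → F → C → C → C → C → C → C → C → C → C → C → C → C → C → C  → end C, rejected

1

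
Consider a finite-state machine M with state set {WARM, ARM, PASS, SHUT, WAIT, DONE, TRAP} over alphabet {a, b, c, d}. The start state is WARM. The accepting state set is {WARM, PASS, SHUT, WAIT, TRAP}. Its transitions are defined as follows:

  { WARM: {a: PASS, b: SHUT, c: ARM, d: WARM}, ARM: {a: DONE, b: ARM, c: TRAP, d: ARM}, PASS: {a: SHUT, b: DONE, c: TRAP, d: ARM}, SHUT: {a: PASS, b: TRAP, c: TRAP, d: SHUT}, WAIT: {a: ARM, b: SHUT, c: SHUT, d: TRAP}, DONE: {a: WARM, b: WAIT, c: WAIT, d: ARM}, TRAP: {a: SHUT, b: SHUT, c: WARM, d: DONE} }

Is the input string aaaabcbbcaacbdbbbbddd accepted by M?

start at WARM
read 'a': WARM → PASS
read 'a': PASS → SHUT
read 'a': SHUT → PASS
read 'a': PASS → SHUT
read 'b': SHUT → TRAP
read 'c': TRAP → WARM
read 'b': WARM → SHUT
read 'b': SHUT → TRAP
read 'c': TRAP → WARM
read 'a': WARM → PASS
read 'a': PASS → SHUT
read 'c': SHUT → TRAP
read 'b': TRAP → SHUT
read 'd': SHUT → SHUT
read 'b': SHUT → TRAP
read 'b': TRAP → SHUT
read 'b': SHUT → TRAP
read 'b': TRAP → SHUT
read 'd': SHUT → SHUT
read 'd': SHUT → SHUT
read 'd': SHUT → SHUT
End state SHUT is accepting.

Yes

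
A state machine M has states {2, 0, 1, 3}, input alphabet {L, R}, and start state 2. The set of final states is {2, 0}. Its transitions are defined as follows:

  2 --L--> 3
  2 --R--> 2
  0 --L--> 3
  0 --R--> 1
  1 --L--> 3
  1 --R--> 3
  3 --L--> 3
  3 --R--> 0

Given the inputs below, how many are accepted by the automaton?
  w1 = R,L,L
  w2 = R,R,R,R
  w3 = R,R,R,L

1

w1: 2 → 2 → 3 → 3  → end 3, rejected
w2: 2 → 2 → 2 → 2 → 2  → end 2, accepted
w3: 2 → 2 → 2 → 2 → 3  → end 3, rejected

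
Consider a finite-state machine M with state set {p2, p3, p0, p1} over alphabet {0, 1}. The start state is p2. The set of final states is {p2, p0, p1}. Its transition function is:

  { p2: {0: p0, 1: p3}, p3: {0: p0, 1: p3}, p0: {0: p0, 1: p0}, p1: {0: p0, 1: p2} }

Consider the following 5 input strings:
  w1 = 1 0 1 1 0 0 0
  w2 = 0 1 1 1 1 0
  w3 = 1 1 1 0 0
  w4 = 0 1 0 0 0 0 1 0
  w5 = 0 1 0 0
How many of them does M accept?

w1: p2 → p3 → p0 → p0 → p0 → p0 → p0 → p0  → end p0, accepted
w2: p2 → p0 → p0 → p0 → p0 → p0 → p0  → end p0, accepted
w3: p2 → p3 → p3 → p3 → p0 → p0  → end p0, accepted
w4: p2 → p0 → p0 → p0 → p0 → p0 → p0 → p0 → p0  → end p0, accepted
w5: p2 → p0 → p0 → p0 → p0  → end p0, accepted

5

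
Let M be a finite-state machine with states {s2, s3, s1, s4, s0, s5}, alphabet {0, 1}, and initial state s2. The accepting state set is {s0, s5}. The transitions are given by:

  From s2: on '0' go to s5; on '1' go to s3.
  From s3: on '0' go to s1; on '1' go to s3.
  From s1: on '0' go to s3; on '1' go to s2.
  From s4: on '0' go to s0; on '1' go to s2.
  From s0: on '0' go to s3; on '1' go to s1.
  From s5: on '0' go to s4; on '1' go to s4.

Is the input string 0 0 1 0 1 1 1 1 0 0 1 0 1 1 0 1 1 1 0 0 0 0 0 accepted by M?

No

Trace: s2 -0-> s5 -0-> s4 -1-> s2 -0-> s5 -1-> s4 -1-> s2 -1-> s3 -1-> s3 -0-> s1 -0-> s3 -1-> s3 -0-> s1 -1-> s2 -1-> s3 -0-> s1 -1-> s2 -1-> s3 -1-> s3 -0-> s1 -0-> s3 -0-> s1 -0-> s3 -0-> s1
End state s1 is not accepting.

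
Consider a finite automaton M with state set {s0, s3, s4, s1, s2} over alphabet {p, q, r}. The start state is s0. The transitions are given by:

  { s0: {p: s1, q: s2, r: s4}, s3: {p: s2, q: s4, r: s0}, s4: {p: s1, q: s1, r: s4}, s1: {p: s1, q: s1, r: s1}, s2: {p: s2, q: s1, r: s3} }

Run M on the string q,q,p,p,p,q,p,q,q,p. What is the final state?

s1

start at s0
read 'q': s0 → s2
read 'q': s2 → s1
read 'p': s1 → s1
read 'p': s1 → s1
read 'p': s1 → s1
read 'q': s1 → s1
read 'p': s1 → s1
read 'q': s1 → s1
read 'q': s1 → s1
read 'p': s1 → s1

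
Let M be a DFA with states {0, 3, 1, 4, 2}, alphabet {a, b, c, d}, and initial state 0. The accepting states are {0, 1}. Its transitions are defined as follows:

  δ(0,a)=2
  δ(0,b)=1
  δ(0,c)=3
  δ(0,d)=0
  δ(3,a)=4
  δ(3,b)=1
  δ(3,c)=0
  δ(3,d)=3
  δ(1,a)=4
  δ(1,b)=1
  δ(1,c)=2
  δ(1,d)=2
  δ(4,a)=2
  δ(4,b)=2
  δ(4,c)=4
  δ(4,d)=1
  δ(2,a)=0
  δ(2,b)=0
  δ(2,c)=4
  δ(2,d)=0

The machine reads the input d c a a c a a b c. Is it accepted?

No

Trace: 0 -d-> 0 -c-> 3 -a-> 4 -a-> 2 -c-> 4 -a-> 2 -a-> 0 -b-> 1 -c-> 2
End state 2 is not accepting.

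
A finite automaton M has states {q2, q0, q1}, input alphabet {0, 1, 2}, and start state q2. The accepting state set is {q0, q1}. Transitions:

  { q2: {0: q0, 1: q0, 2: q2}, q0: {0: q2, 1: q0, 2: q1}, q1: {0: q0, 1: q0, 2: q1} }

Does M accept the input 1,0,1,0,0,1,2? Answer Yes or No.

q2 → q0 → q2 → q0 → q2 → q0 → q0 → q1
End state q1 is accepting.

Yes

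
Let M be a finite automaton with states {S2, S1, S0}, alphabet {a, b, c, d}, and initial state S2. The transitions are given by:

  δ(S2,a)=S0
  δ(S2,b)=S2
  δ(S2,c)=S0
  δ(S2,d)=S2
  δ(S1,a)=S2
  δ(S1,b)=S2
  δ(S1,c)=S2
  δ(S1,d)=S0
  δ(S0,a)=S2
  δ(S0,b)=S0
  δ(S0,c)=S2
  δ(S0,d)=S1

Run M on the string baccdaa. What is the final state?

S0

S2 → S2 → S0 → S2 → S0 → S1 → S2 → S0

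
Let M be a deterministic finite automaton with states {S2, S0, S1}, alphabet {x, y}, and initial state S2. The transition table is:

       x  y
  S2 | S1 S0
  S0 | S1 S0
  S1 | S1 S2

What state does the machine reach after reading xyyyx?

S1

S2 → S1 → S2 → S0 → S0 → S1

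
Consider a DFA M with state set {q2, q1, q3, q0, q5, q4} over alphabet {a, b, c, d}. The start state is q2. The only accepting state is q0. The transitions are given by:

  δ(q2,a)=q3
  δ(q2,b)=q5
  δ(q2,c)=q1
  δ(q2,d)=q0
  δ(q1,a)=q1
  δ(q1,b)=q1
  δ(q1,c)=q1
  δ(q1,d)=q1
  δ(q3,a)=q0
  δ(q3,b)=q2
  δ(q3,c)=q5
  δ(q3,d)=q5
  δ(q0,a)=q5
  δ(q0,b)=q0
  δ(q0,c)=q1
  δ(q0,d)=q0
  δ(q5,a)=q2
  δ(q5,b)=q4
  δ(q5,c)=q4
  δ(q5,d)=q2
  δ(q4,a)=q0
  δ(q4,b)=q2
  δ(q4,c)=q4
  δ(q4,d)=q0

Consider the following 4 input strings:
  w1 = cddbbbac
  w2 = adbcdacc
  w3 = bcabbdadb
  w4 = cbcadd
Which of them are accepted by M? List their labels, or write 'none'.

none

w1: q2 → q1 → q1 → q1 → q1 → q1 → q1 → q1 → q1  → end q1, rejected
w2: q2 → q3 → q5 → q4 → q4 → q0 → q5 → q4 → q4  → end q4, rejected
w3: q2 → q5 → q4 → q0 → q0 → q0 → q0 → q5 → q2 → q5  → end q5, rejected
w4: q2 → q1 → q1 → q1 → q1 → q1 → q1  → end q1, rejected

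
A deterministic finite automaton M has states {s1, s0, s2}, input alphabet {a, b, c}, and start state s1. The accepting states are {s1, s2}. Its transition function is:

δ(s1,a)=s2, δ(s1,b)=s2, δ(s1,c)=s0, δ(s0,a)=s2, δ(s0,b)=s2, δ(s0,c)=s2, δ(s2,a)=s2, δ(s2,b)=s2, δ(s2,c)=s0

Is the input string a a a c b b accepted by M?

s1 → s2 → s2 → s2 → s0 → s2 → s2
End state s2 is accepting.

Yes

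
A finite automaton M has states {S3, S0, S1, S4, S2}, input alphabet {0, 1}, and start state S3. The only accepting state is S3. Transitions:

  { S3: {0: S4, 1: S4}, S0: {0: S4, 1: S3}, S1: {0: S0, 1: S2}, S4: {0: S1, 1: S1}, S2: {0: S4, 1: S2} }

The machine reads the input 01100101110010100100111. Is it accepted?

Trace: S3 -0-> S4 -1-> S1 -1-> S2 -0-> S4 -0-> S1 -1-> S2 -0-> S4 -1-> S1 -1-> S2 -1-> S2 -0-> S4 -0-> S1 -1-> S2 -0-> S4 -1-> S1 -0-> S0 -0-> S4 -1-> S1 -0-> S0 -0-> S4 -1-> S1 -1-> S2 -1-> S2
End state S2 is not accepting.

No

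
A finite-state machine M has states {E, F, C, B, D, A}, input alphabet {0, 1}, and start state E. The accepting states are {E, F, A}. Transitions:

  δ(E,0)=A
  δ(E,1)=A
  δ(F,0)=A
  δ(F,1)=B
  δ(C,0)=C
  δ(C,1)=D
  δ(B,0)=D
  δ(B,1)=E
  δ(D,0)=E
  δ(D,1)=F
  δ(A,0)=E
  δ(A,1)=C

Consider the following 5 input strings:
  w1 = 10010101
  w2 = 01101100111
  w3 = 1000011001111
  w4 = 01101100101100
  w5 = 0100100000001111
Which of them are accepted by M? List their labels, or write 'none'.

w1, w5

w1: Trace: E -1-> A -0-> E -0-> A -1-> C -0-> C -1-> D -0-> E -1-> A  → end A, accepted
w2: Trace: E -0-> A -1-> C -1-> D -0-> E -1-> A -1-> C -0-> C -0-> C -1-> D -1-> F -1-> B  → end B, rejected
w3: Trace: E -1-> A -0-> E -0-> A -0-> E -0-> A -1-> C -1-> D -0-> E -0-> A -1-> C -1-> D -1-> F -1-> B  → end B, rejected
w4: Trace: E -0-> A -1-> C -1-> D -0-> E -1-> A -1-> C -0-> C -0-> C -1-> D -0-> E -1-> A -1-> C -0-> C -0-> C  → end C, rejected
w5: Trace: E -0-> A -1-> C -0-> C -0-> C -1-> D -0-> E -0-> A -0-> E -0-> A -0-> E -0-> A -0-> E -1-> A -1-> C -1-> D -1-> F  → end F, accepted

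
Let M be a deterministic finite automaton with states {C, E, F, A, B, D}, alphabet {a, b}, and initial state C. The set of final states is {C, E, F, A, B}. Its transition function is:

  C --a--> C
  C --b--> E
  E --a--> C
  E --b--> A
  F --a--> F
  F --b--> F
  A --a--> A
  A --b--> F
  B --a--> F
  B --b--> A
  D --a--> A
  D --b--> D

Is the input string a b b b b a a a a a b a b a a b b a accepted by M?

Yes

C → C → E → A → F → F → F → F → F → F → F → F → F → F → F → F → F → F → F
End state F is accepting.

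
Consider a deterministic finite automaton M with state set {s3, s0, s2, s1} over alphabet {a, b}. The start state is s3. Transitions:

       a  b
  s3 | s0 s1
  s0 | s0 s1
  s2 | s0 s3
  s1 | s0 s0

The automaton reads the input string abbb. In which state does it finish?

s1

start at s3
read 'a': s3 → s0
read 'b': s0 → s1
read 'b': s1 → s0
read 'b': s0 → s1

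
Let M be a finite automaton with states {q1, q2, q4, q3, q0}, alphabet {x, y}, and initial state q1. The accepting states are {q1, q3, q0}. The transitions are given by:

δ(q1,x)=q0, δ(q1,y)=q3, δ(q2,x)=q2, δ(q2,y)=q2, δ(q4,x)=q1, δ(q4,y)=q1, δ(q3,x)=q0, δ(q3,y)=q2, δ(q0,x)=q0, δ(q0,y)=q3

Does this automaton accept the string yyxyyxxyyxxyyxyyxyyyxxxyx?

No

start at q1
read 'y': q1 → q3
read 'y': q3 → q2
read 'x': q2 → q2
read 'y': q2 → q2
read 'y': q2 → q2
read 'x': q2 → q2
read 'x': q2 → q2
read 'y': q2 → q2
read 'y': q2 → q2
read 'x': q2 → q2
read 'x': q2 → q2
read 'y': q2 → q2
read 'y': q2 → q2
read 'x': q2 → q2
read 'y': q2 → q2
read 'y': q2 → q2
read 'x': q2 → q2
read 'y': q2 → q2
read 'y': q2 → q2
read 'y': q2 → q2
read 'x': q2 → q2
read 'x': q2 → q2
read 'x': q2 → q2
read 'y': q2 → q2
read 'x': q2 → q2
End state q2 is not accepting.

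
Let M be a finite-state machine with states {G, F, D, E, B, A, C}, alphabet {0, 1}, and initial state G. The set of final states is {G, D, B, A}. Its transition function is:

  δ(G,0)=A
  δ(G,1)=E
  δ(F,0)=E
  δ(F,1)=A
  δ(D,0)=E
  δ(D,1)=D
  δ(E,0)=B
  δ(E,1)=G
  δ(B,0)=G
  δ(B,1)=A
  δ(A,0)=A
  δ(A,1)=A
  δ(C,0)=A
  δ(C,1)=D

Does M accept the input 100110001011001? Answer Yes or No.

Yes

start at G
read '1': G → E
read '0': E → B
read '0': B → G
read '1': G → E
read '1': E → G
read '0': G → A
read '0': A → A
read '0': A → A
read '1': A → A
read '0': A → A
read '1': A → A
read '1': A → A
read '0': A → A
read '0': A → A
read '1': A → A
End state A is accepting.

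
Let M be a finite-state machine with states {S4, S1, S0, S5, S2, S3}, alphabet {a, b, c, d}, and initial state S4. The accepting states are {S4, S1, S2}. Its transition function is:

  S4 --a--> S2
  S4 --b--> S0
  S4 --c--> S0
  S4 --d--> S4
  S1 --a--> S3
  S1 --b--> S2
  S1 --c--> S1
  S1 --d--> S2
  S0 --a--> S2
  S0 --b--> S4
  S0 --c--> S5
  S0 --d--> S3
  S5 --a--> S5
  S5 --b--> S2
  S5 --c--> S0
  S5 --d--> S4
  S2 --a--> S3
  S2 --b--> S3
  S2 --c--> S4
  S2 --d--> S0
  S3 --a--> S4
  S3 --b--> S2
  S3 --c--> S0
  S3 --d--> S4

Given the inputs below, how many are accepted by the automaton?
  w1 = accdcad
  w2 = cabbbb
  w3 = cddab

1

w1: Trace: S4 -a-> S2 -c-> S4 -c-> S0 -d-> S3 -c-> S0 -a-> S2 -d-> S0  → end S0, rejected
w2: Trace: S4 -c-> S0 -a-> S2 -b-> S3 -b-> S2 -b-> S3 -b-> S2  → end S2, accepted
w3: Trace: S4 -c-> S0 -d-> S3 -d-> S4 -a-> S2 -b-> S3  → end S3, rejected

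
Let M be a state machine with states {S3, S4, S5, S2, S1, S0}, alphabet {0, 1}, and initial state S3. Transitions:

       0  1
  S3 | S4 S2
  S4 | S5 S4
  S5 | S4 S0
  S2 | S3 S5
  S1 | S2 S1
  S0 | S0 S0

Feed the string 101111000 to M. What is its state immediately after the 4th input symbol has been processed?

S5

start at S3
read '1': S3 → S2
read '0': S2 → S3
read '1': S3 → S2
read '1': S2 → S5
After 4 symbols: S5.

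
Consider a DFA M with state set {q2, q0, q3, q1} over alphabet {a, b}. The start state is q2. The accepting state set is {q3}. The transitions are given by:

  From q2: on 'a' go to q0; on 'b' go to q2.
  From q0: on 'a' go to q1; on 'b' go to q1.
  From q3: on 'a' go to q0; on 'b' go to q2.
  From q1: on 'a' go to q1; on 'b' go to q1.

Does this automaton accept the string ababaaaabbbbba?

Trace: q2 -a-> q0 -b-> q1 -a-> q1 -b-> q1 -a-> q1 -a-> q1 -a-> q1 -a-> q1 -b-> q1 -b-> q1 -b-> q1 -b-> q1 -b-> q1 -a-> q1
End state q1 is not accepting.

No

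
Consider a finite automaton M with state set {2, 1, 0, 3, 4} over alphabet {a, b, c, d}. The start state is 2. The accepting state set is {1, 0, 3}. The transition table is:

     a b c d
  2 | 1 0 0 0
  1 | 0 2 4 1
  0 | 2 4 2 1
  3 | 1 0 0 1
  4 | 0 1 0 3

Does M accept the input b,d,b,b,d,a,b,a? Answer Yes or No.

2 → 0 → 1 → 2 → 0 → 1 → 0 → 4 → 0
End state 0 is accepting.

Yes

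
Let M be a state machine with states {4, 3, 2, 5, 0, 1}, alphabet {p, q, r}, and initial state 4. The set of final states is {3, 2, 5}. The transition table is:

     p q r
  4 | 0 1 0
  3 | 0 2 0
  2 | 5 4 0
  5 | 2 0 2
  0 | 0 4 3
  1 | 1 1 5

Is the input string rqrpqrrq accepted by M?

Trace: 4 -r-> 0 -q-> 4 -r-> 0 -p-> 0 -q-> 4 -r-> 0 -r-> 3 -q-> 2
End state 2 is accepting.

Yes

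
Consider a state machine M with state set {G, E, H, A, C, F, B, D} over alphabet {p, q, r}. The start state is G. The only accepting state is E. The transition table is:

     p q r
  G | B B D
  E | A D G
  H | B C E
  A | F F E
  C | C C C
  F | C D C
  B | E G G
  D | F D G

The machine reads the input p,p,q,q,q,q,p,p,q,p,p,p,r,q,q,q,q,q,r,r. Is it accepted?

No

G → B → E → D → D → D → D → F → C → C → C → C → C → C → C → C → C → C → C → C → C
End state C is not accepting.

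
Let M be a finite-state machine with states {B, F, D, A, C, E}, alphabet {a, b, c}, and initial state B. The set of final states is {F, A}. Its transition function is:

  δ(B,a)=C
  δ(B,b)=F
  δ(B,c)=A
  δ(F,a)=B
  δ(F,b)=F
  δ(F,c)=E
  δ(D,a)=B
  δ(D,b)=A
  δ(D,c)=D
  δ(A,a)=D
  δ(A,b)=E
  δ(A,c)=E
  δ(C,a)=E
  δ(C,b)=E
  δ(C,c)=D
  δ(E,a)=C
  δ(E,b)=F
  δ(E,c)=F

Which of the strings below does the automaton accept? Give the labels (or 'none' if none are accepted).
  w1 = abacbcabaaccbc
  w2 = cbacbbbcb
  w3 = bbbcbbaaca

w1: Trace: B -a-> C -b-> E -a-> C -c-> D -b-> A -c-> E -a-> C -b-> E -a-> C -a-> E -c-> F -c-> E -b-> F -c-> E  → end E, rejected
w2: Trace: B -c-> A -b-> E -a-> C -c-> D -b-> A -b-> E -b-> F -c-> E -b-> F  → end F, accepted
w3: Trace: B -b-> F -b-> F -b-> F -c-> E -b-> F -b-> F -a-> B -a-> C -c-> D -a-> B  → end B, rejected

w2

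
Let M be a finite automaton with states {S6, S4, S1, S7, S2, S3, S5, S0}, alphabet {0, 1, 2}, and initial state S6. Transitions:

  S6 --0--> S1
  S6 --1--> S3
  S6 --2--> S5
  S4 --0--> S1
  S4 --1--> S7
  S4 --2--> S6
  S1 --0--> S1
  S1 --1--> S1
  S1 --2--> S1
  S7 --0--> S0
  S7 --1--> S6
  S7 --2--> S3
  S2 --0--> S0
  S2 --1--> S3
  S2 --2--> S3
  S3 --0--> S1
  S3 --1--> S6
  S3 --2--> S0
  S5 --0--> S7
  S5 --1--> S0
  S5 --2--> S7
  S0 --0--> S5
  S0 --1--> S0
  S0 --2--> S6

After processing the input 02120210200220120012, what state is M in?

S1

start at S6
read '0': S6 → S1
read '2': S1 → S1
read '1': S1 → S1
read '2': S1 → S1
read '0': S1 → S1
read '2': S1 → S1
read '1': S1 → S1
read '0': S1 → S1
read '2': S1 → S1
read '0': S1 → S1
read '0': S1 → S1
read '2': S1 → S1
read '2': S1 → S1
read '0': S1 → S1
read '1': S1 → S1
read '2': S1 → S1
read '0': S1 → S1
read '0': S1 → S1
read '1': S1 → S1
read '2': S1 → S1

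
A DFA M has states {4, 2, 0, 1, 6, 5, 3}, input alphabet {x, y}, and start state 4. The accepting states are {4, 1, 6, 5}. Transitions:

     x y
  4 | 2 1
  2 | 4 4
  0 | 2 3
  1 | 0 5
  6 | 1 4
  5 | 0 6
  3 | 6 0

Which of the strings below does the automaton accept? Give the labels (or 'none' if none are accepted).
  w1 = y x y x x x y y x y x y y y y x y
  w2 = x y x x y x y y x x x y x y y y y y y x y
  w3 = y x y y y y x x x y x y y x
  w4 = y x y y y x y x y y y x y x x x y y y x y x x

w1:
  start at 4
  read 'y': 4 → 1
  read 'x': 1 → 0
  read 'y': 0 → 3
  read 'x': 3 → 6
  read 'x': 6 → 1
  read 'x': 1 → 0
  read 'y': 0 → 3
  read 'y': 3 → 0
  read 'x': 0 → 2
  read 'y': 2 → 4
  read 'x': 4 → 2
  read 'y': 2 → 4
  read 'y': 4 → 1
  read 'y': 1 → 5
  read 'y': 5 → 6
  read 'x': 6 → 1
  read 'y': 1 → 5
  end 5, accepted
w2:
  start at 4
  read 'x': 4 → 2
  read 'y': 2 → 4
  read 'x': 4 → 2
  read 'x': 2 → 4
  read 'y': 4 → 1
  read 'x': 1 → 0
  read 'y': 0 → 3
  read 'y': 3 → 0
  read 'x': 0 → 2
  read 'x': 2 → 4
  read 'x': 4 → 2
  read 'y': 2 → 4
  read 'x': 4 → 2
  read 'y': 2 → 4
  read 'y': 4 → 1
  read 'y': 1 → 5
  read 'y': 5 → 6
  read 'y': 6 → 4
  read 'y': 4 → 1
  read 'x': 1 → 0
  read 'y': 0 → 3
  end 3, rejected
w3:
  start at 4
  read 'y': 4 → 1
  read 'x': 1 → 0
  read 'y': 0 → 3
  read 'y': 3 → 0
  read 'y': 0 → 3
  read 'y': 3 → 0
  read 'x': 0 → 2
  read 'x': 2 → 4
  read 'x': 4 → 2
  read 'y': 2 → 4
  read 'x': 4 → 2
  read 'y': 2 → 4
  read 'y': 4 → 1
  read 'x': 1 → 0
  end 0, rejected
w4:
  start at 4
  read 'y': 4 → 1
  read 'x': 1 → 0
  read 'y': 0 → 3
  read 'y': 3 → 0
  read 'y': 0 → 3
  read 'x': 3 → 6
  read 'y': 6 → 4
  read 'x': 4 → 2
  read 'y': 2 → 4
  read 'y': 4 → 1
  read 'y': 1 → 5
  read 'x': 5 → 0
  read 'y': 0 → 3
  read 'x': 3 → 6
  read 'x': 6 → 1
  read 'x': 1 → 0
  read 'y': 0 → 3
  read 'y': 3 → 0
  read 'y': 0 → 3
  read 'x': 3 → 6
  read 'y': 6 → 4
  read 'x': 4 → 2
  read 'x': 2 → 4
  end 4, accepted

w1, w4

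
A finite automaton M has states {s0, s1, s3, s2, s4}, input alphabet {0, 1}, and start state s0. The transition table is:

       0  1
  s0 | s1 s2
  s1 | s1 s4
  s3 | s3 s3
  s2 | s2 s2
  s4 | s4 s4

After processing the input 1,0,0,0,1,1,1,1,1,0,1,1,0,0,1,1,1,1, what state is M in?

s2

s0 → s2 → s2 → s2 → s2 → s2 → s2 → s2 → s2 → s2 → s2 → s2 → s2 → s2 → s2 → s2 → s2 → s2 → s2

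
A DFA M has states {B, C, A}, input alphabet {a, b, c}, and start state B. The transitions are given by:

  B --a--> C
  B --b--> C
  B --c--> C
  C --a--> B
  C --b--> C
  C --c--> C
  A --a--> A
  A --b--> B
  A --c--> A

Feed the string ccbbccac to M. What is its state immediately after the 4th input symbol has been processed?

C

Trace: B -c-> C -c-> C -b-> C -b-> C
After 4 symbols: C.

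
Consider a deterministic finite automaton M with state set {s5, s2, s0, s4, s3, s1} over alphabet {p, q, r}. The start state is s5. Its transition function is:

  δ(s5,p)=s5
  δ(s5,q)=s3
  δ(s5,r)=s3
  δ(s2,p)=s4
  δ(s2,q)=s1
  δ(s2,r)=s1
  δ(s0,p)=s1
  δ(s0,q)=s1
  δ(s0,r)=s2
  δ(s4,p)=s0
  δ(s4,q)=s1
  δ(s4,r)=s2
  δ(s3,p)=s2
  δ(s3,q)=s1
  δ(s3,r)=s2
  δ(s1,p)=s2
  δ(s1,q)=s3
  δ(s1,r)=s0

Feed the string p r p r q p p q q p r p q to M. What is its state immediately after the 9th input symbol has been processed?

s5 → s5 → s3 → s2 → s1 → s3 → s2 → s4 → s1 → s3
After 9 symbols: s3.

s3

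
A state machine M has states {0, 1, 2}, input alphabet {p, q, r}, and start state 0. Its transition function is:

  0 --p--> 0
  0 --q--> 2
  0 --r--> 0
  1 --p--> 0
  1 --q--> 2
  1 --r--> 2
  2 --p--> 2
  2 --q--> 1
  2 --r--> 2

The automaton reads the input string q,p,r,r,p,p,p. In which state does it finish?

2

Trace: 0 -q-> 2 -p-> 2 -r-> 2 -r-> 2 -p-> 2 -p-> 2 -p-> 2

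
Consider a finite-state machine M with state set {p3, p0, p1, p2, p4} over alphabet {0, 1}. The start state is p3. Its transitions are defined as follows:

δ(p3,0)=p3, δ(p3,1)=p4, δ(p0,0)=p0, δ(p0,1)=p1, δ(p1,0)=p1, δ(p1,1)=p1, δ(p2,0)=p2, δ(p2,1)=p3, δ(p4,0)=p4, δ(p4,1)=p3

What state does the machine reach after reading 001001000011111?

p4

p3 → p3 → p3 → p4 → p4 → p4 → p3 → p3 → p3 → p3 → p3 → p4 → p3 → p4 → p3 → p4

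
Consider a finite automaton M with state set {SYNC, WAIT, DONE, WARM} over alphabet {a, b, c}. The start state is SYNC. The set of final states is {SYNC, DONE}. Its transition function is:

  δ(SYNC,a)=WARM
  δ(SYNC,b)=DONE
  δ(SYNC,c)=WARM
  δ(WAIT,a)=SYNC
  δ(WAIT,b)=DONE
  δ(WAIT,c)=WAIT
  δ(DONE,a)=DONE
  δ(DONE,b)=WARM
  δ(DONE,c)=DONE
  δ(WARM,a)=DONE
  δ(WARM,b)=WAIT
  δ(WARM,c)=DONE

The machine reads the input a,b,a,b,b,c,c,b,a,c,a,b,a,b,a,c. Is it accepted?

SYNC → WARM → WAIT → SYNC → DONE → WARM → DONE → DONE → WARM → DONE → DONE → DONE → WARM → DONE → WARM → DONE → DONE
End state DONE is accepting.

Yes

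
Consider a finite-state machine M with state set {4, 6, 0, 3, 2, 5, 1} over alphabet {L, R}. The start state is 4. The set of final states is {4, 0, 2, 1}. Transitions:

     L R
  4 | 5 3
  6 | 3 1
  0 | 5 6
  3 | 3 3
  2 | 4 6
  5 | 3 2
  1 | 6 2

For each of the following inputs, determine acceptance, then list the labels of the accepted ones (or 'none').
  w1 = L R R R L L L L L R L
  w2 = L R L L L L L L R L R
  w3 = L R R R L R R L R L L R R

w1: 4 → 5 → 2 → 6 → 1 → 6 → 3 → 3 → 3 → 3 → 3 → 3  → end 3, rejected
w2: 4 → 5 → 2 → 4 → 5 → 3 → 3 → 3 → 3 → 3 → 3 → 3  → end 3, rejected
w3: 4 → 5 → 2 → 6 → 1 → 6 → 1 → 2 → 4 → 3 → 3 → 3 → 3 → 3  → end 3, rejected

none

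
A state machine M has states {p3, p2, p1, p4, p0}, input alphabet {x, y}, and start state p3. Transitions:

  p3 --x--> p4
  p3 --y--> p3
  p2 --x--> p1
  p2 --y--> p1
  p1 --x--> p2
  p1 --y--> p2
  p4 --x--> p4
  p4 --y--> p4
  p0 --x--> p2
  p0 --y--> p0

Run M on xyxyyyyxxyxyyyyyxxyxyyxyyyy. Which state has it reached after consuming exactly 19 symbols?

p4

Trace: p3 -x-> p4 -y-> p4 -x-> p4 -y-> p4 -y-> p4 -y-> p4 -y-> p4 -x-> p4 -x-> p4 -y-> p4 -x-> p4 -y-> p4 -y-> p4 -y-> p4 -y-> p4 -y-> p4 -x-> p4 -x-> p4 -y-> p4
After 19 symbols: p4.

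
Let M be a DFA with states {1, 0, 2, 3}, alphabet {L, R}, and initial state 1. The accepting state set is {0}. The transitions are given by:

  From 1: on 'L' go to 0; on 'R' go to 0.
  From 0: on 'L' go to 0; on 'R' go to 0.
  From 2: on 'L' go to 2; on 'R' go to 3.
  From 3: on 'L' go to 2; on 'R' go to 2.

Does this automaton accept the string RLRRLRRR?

start at 1
read 'R': 1 → 0
read 'L': 0 → 0
read 'R': 0 → 0
read 'R': 0 → 0
read 'L': 0 → 0
read 'R': 0 → 0
read 'R': 0 → 0
read 'R': 0 → 0
End state 0 is accepting.

Yes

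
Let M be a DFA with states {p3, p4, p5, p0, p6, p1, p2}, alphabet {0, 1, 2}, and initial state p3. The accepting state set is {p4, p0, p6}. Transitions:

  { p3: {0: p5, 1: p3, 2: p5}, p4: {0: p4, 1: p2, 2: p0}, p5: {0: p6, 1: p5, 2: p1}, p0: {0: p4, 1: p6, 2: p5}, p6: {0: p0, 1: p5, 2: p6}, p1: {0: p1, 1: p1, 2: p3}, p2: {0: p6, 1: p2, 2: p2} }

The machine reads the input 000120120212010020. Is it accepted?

No

p3 → p5 → p6 → p0 → p6 → p6 → p0 → p6 → p6 → p0 → p5 → p5 → p1 → p1 → p1 → p1 → p1 → p3 → p5
End state p5 is not accepting.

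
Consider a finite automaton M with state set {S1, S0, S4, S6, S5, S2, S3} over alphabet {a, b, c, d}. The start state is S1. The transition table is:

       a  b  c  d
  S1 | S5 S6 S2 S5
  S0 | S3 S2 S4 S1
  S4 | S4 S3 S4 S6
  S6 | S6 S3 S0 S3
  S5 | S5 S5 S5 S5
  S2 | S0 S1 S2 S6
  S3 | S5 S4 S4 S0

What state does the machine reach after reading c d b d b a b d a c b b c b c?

S1 → S2 → S6 → S3 → S0 → S2 → S0 → S2 → S6 → S6 → S0 → S2 → S1 → S2 → S1 → S2

S2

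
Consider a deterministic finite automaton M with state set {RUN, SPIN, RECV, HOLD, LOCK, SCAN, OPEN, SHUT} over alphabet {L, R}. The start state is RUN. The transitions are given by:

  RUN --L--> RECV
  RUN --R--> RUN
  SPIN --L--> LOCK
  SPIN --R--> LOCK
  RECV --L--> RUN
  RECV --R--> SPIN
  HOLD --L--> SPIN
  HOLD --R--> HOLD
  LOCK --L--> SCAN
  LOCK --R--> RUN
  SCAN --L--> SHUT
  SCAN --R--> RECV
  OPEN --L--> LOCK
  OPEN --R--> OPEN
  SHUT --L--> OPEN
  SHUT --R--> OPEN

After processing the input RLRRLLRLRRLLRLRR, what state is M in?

LOCK

start at RUN
read 'R': RUN → RUN
read 'L': RUN → RECV
read 'R': RECV → SPIN
read 'R': SPIN → LOCK
read 'L': LOCK → SCAN
read 'L': SCAN → SHUT
read 'R': SHUT → OPEN
read 'L': OPEN → LOCK
read 'R': LOCK → RUN
read 'R': RUN → RUN
read 'L': RUN → RECV
read 'L': RECV → RUN
read 'R': RUN → RUN
read 'L': RUN → RECV
read 'R': RECV → SPIN
read 'R': SPIN → LOCK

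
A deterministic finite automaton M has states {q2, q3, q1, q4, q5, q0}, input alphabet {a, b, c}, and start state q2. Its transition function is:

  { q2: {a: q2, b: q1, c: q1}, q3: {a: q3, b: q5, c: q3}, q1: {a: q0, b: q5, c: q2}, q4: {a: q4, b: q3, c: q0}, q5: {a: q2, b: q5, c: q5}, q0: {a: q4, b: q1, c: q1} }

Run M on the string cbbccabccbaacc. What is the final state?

q2

Trace: q2 -c-> q1 -b-> q5 -b-> q5 -c-> q5 -c-> q5 -a-> q2 -b-> q1 -c-> q2 -c-> q1 -b-> q5 -a-> q2 -a-> q2 -c-> q1 -c-> q2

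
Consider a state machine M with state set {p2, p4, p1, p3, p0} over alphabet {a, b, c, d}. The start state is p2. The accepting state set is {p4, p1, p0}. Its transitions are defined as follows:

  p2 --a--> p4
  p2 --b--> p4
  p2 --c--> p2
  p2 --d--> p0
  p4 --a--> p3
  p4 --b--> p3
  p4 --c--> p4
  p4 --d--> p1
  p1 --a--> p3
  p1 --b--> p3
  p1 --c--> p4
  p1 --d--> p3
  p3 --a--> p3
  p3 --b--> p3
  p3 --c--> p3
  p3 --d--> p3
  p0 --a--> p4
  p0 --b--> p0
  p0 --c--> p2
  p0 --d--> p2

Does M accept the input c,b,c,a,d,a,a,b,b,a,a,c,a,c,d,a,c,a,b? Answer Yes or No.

No

start at p2
read 'c': p2 → p2
read 'b': p2 → p4
read 'c': p4 → p4
read 'a': p4 → p3
read 'd': p3 → p3
read 'a': p3 → p3
read 'a': p3 → p3
read 'b': p3 → p3
read 'b': p3 → p3
read 'a': p3 → p3
read 'a': p3 → p3
read 'c': p3 → p3
read 'a': p3 → p3
read 'c': p3 → p3
read 'd': p3 → p3
read 'a': p3 → p3
read 'c': p3 → p3
read 'a': p3 → p3
read 'b': p3 → p3
End state p3 is not accepting.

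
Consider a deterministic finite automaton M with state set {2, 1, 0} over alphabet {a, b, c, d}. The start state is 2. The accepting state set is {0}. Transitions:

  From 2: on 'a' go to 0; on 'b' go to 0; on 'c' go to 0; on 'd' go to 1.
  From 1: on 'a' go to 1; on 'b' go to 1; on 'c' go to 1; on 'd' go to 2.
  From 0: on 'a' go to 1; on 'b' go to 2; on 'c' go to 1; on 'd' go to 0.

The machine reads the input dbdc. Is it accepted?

start at 2
read 'd': 2 → 1
read 'b': 1 → 1
read 'd': 1 → 2
read 'c': 2 → 0
End state 0 is accepting.

Yes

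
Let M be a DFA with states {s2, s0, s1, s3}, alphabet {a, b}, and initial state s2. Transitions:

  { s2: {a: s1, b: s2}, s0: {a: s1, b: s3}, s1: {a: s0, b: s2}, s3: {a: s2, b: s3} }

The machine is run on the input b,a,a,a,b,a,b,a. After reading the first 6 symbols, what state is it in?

s1

Trace: s2 -b-> s2 -a-> s1 -a-> s0 -a-> s1 -b-> s2 -a-> s1
After 6 symbols: s1.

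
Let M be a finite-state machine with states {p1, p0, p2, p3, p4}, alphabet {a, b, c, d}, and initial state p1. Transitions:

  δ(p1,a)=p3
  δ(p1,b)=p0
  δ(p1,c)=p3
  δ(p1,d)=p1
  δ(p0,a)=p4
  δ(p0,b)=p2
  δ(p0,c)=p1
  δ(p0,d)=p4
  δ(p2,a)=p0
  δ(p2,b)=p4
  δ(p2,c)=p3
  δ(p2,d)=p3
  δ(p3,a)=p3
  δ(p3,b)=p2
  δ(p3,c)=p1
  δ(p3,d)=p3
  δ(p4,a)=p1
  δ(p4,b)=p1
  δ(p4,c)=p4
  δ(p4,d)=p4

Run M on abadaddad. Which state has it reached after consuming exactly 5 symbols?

p1 → p3 → p2 → p0 → p4 → p1
After 5 symbols: p1.

p1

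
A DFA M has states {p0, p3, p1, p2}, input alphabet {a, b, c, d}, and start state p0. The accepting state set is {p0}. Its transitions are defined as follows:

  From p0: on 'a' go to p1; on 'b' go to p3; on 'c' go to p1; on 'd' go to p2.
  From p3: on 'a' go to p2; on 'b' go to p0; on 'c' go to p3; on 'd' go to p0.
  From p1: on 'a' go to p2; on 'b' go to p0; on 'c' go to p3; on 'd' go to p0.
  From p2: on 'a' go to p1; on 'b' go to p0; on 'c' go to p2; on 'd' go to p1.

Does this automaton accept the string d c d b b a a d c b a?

No

Trace: p0 -d-> p2 -c-> p2 -d-> p1 -b-> p0 -b-> p3 -a-> p2 -a-> p1 -d-> p0 -c-> p1 -b-> p0 -a-> p1
End state p1 is not accepting.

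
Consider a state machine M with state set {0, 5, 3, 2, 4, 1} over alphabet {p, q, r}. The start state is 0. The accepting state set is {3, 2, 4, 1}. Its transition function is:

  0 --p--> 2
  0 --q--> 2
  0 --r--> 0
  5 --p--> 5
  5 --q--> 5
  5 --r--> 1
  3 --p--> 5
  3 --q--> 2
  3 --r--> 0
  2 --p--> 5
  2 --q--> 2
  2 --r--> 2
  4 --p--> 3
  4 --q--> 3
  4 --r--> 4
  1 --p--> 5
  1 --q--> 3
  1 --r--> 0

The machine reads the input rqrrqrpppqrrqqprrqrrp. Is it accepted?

No

Trace: 0 -r-> 0 -q-> 2 -r-> 2 -r-> 2 -q-> 2 -r-> 2 -p-> 5 -p-> 5 -p-> 5 -q-> 5 -r-> 1 -r-> 0 -q-> 2 -q-> 2 -p-> 5 -r-> 1 -r-> 0 -q-> 2 -r-> 2 -r-> 2 -p-> 5
End state 5 is not accepting.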